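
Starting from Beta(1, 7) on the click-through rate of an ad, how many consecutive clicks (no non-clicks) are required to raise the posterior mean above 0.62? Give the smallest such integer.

k = 11

After k clicks and 0 non-clicks the posterior is Beta(1+k, 7), with mean (1+k)/(1+7+k).
Set (1+k)/(8+k) > 0.62 and solve: k > (0.62·8 − 1)/(1 − 0.62) = 10.421.
The smallest integer exceeding 10.421 is 11.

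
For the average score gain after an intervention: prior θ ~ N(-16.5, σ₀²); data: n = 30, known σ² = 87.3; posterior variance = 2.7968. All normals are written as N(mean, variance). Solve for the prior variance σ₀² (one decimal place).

Posterior precision equals prior precision plus data precision: 1/σ_n² = 1/σ₀² + n/σ².
So 1/σ₀² = 1/2.7968 − 30/87.3 = 0.357551 − 0.343643 = 0.013908.
Hence σ₀² = 1/0.013908 ≈ 71.9.

σ₀² = 71.9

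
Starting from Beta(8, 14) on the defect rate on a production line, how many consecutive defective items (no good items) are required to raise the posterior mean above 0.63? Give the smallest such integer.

k = 16

After k defective items and 0 good items the posterior is Beta(8+k, 14), with mean (8+k)/(8+14+k).
Set (8+k)/(22+k) > 0.63 and solve: k > (0.63·22 − 8)/(1 − 0.63) = 15.838.
The smallest integer exceeding 15.838 is 16.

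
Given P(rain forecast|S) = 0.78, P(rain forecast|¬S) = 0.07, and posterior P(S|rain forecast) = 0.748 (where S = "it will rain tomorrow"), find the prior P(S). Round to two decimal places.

In odds form, posterior odds = prior odds × likelihood ratio, so prior odds = posterior odds ÷ LR.
Posterior odds = 0.748/(1−0.748) = 2.9683. LR = 0.78/0.07 = 11.1429.
Prior odds = 2.9683/11.1429 = 0.2664, so P(S) = 0.2664/(1+0.2664) ≈ 0.21.

P(S) = 0.21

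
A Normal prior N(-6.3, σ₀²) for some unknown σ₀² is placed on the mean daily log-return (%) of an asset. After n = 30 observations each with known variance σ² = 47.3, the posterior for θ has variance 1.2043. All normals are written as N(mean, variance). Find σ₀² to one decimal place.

For the Normal–Normal model with known σ², precisions add: τ_n = τ₀ + n/σ².
So 1/σ₀² = 1/1.2043 − 30/47.3 = 0.830358 − 0.634249 = 0.196109.
Hence σ₀² = 1/0.196109 ≈ 5.1.

σ₀² = 5.1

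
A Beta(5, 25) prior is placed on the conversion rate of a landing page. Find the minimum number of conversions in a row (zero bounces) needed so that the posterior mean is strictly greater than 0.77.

k = 79

After k conversions and 0 bounces the posterior is Beta(5+k, 25), with mean (5+k)/(5+25+k).
Set (5+k)/(30+k) > 0.77 and solve: k > (0.77·30 − 5)/(1 − 0.77) = 78.696.
The smallest integer exceeding 78.696 is 79.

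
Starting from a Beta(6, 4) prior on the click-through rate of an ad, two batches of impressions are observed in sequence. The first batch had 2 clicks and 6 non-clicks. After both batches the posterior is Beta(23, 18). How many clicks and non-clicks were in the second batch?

Sequential conjugate updates are equivalent to a single update on the pooled data, so total successes = posterior α − prior α and total failures = posterior β − prior β.
Total across both batches: 23−6=17 clicks, 18−4=14 non-clicks.
Subtract the first batch: 17−2=15 clicks and 14−6=8 non-clicks.

15 clicks and 8 non-clicks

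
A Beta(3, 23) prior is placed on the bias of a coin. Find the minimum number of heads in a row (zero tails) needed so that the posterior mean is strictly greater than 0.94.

After k heads and 0 tails the posterior is Beta(3+k, 23), with mean (3+k)/(3+23+k).
Set (3+k)/(26+k) > 0.94 and solve: k > (0.94·26 − 3)/(1 − 0.94) = 357.333.
The smallest integer exceeding 357.333 is 358, and checking k=358: (361)/(384) = 0.9401 > 0.94.

k = 358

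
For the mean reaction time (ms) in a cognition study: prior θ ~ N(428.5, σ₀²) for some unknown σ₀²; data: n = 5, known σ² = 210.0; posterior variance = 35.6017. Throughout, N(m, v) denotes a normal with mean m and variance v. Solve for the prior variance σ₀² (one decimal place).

For the Normal–Normal model with known σ², precisions add: τ_n = τ₀ + n/σ².
So 1/σ₀² = 1/35.6017 − 5/210.0 = 0.028089 − 0.023810 = 0.004279.
Hence σ₀² = 1/0.004279 ≈ 233.7.

σ₀² = 233.7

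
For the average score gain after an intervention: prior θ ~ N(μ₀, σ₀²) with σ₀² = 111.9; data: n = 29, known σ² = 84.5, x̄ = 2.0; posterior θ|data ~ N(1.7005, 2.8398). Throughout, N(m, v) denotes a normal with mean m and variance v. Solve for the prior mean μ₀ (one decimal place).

The posterior mean is a precision-weighted average: μ_n = (τ₀μ₀ + τ_data·x̄)/(τ₀+τ_data), with τ₀=1/σ₀² and τ_data=n/σ².
Here τ₀ = 1/111.9 = 0.008937 and τ_data = 29/84.5 = 0.343195, so τ_n = 0.352132.
Rearranging for μ₀: μ₀ = (μ_n·τ_n − τ_data·x̄)/τ₀ = (1.7005·0.352132 − 0.343195·2.0) / 0.008937 = -0.087590/0.008937 ≈ -9.8.

μ₀ = -9.8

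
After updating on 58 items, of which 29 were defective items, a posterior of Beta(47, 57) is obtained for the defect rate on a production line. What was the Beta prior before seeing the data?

Beta is conjugate to the binomial likelihood: posterior = Beta(a+s, b+f).
So a = 47 − 29 = 18 and b = 57 − 29 = 28.

Beta(18, 28)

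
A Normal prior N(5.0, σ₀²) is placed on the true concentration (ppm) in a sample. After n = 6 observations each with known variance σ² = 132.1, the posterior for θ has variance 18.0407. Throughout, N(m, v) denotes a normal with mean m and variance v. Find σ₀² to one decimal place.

Posterior precision equals prior precision plus data precision: 1/σ_n² = 1/σ₀² + n/σ².
So 1/σ₀² = 1/18.0407 − 6/132.1 = 0.055430 − 0.045420 = 0.010010.
Hence σ₀² = 1/0.010010 ≈ 99.9.

σ₀² = 99.9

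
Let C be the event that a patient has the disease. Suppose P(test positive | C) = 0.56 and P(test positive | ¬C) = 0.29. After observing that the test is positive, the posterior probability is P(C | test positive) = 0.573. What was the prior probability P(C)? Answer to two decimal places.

P(C) = 0.41

Bayes' rule in odds form gives O(C|E) = O(C)·[P(E|C)/P(E|¬C)], hence O(C) = O(C|E)/LR.
Posterior odds = 0.573/(1−0.573) = 1.3419. LR = 0.56/0.29 = 1.9310.
Prior odds = 1.3419/1.9310 = 0.6949, so P(C) = 0.6949/(1+0.6949) ≈ 0.41.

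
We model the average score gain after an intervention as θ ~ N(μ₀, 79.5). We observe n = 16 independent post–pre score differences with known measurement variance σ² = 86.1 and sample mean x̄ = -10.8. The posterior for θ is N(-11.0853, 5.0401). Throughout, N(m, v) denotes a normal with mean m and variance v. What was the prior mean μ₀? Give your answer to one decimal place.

μ₀ = -15.3

The posterior mean is a precision-weighted average: μ_n = (τ₀μ₀ + τ_data·x̄)/(τ₀+τ_data), with τ₀=1/σ₀² and τ_data=n/σ².
Here τ₀ = 1/79.5 = 0.012579 and τ_data = 16/86.1 = 0.185830, so τ_n = 0.198409.
Rearranging for μ₀: μ₀ = (μ_n·τ_n − τ_data·x̄)/τ₀ = (-11.0853·0.198409 − 0.185830·-10.8) / 0.012579 = -0.192459/0.012579 ≈ -15.3.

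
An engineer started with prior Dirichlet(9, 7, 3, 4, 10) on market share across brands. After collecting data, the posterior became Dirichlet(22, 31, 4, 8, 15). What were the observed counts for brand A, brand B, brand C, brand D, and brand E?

counts (13, 24, 1, 4, 5)

For a Dirichlet(α) prior with multinomial counts c, the posterior is Dirichlet(α + c) componentwise.
Counts are posterior − prior componentwise: 22−9=13, 31−7=24, 4−3=1, 8−4=4, 15−10=5.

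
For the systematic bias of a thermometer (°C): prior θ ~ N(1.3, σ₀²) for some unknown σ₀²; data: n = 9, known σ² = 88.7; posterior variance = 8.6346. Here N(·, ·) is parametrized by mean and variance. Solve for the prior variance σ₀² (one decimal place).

σ₀² = 69.7

Posterior precision equals prior precision plus data precision: 1/σ_n² = 1/σ₀² + n/σ².
So 1/σ₀² = 1/8.6346 − 9/88.7 = 0.115813 − 0.101466 = 0.014347.
Hence σ₀² = 1/0.014347 ≈ 69.7.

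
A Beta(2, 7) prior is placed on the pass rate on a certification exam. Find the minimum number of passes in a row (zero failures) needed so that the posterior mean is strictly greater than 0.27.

k = 1

After k passes and 0 failures the posterior is Beta(2+k, 7), with mean (2+k)/(2+7+k).
Set (2+k)/(9+k) > 0.27 and solve: k > (0.27·9 − 2)/(1 − 0.27) = 0.589.
The smallest integer exceeding 0.589 is 1, and checking k=1: (3)/(10) = 0.3000 > 0.27.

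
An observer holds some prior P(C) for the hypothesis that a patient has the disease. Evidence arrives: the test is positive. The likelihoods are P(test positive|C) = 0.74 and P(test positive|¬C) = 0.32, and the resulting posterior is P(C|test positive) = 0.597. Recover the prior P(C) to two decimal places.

P(C) = 0.39

In odds form, posterior odds = prior odds × likelihood ratio, so prior odds = posterior odds ÷ LR.
Posterior odds = 0.597/(1−0.597) = 1.4814. LR = 0.74/0.32 = 2.3125.
Prior odds = 1.4814/2.3125 = 0.6406, so P(C) = 0.6406/(1+0.6406) ≈ 0.39.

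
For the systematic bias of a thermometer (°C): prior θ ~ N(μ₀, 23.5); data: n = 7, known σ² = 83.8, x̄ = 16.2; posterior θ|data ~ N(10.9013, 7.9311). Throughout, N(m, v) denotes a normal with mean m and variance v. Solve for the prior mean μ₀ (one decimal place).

With known observation variance, the Normal–Normal posterior has precision τ_n = τ₀ + n/σ² and mean μ_n = (τ₀μ₀ + (n/σ²)x̄)/τ_n.
Here τ₀ = 1/23.5 = 0.042553 and τ_data = 7/83.8 = 0.083532, so τ_n = 0.126085.
Rearranging for μ₀: μ₀ = (μ_n·τ_n − τ_data·x̄)/τ₀ = (10.9013·0.126085 − 0.083532·16.2) / 0.042553 = 0.021272/0.042553 ≈ 0.5.

μ₀ = 0.5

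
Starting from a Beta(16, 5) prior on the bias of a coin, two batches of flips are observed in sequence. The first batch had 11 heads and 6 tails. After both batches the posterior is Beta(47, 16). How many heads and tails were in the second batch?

Because Beta–binomial updating is additive in the counts, the combined data contributed (α_post−α_prior, β_post−β_prior) successes and failures.
Total across both batches: 47−16=31 heads, 16−5=11 tails.
Subtract the first batch: 31−11=20 heads and 11−6=5 tails.

20 heads and 5 tails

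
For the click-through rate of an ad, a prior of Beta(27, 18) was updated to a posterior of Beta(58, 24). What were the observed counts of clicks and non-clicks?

Beta is conjugate to the binomial likelihood: posterior = Beta(α+s, β+f).
So s = 58 − 27 = 31 and f = 24 − 18 = 6.

31 clicks and 6 non-clicks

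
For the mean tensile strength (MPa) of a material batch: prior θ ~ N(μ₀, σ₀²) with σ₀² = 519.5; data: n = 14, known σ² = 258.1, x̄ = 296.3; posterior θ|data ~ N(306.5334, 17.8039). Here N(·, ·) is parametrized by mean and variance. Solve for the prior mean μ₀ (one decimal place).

With known observation variance, the Normal–Normal posterior has precision τ_n = τ₀ + n/σ² and mean μ_n = (τ₀μ₀ + (n/σ²)x̄)/τ_n.
Here τ₀ = 1/519.5 = 0.001925 and τ_data = 14/258.1 = 0.054243, so τ_n = 0.056168.
Rearranging for μ₀: μ₀ = (μ_n·τ_n − τ_data·x̄)/τ₀ = (306.5334·0.056168 − 0.054243·296.3) / 0.001925 = 1.145167/0.001925 ≈ 594.9.

μ₀ = 594.9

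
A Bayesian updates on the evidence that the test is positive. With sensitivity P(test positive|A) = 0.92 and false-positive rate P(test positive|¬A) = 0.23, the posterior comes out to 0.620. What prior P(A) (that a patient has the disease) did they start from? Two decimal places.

Bayes' rule in odds form gives O(A|E) = O(A)·[P(E|A)/P(E|¬A)], hence O(A) = O(A|E)/LR.
Posterior odds = 0.620/(1−0.620) = 1.6316. LR = 0.92/0.23 = 4.0000.
Prior odds = 1.6316/4.0000 = 0.4079, so P(A) = 0.4079/(1+0.4079) ≈ 0.29.

P(A) = 0.29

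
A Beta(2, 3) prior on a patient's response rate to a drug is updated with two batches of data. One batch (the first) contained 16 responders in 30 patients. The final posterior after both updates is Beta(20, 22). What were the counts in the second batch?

2 responders and 5 non-responders

Sequential conjugate updates are equivalent to a single update on the pooled data, so total successes = posterior α − prior α and total failures = posterior β − prior β.
Total across both batches: 20−2=18 responders, 22−3=19 non-responders.
Subtract the first batch: 18−16=2 responders and 19−14=5 non-responders.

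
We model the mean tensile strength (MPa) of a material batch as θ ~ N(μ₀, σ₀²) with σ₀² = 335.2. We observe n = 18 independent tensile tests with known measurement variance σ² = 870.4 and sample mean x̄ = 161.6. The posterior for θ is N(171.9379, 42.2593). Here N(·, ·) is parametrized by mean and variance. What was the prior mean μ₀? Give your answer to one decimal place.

μ₀ = 243.6

The posterior mean is a precision-weighted average: μ_n = (τ₀μ₀ + τ_data·x̄)/(τ₀+τ_data), with τ₀=1/σ₀² and τ_data=n/σ².
Here τ₀ = 1/335.2 = 0.002983 and τ_data = 18/870.4 = 0.020680, so τ_n = 0.023663.
Rearranging for μ₀: μ₀ = (μ_n·τ_n − τ_data·x̄)/τ₀ = (171.9379·0.023663 − 0.020680·161.6) / 0.002983 = 0.726679/0.002983 ≈ 243.6.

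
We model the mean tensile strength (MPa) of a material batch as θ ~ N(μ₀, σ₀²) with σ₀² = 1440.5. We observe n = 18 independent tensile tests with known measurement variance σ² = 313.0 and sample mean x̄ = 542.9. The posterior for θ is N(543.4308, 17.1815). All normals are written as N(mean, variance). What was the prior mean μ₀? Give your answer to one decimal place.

With known observation variance, the Normal–Normal posterior has precision τ_n = τ₀ + n/σ² and mean μ_n = (τ₀μ₀ + (n/σ²)x̄)/τ_n.
Here τ₀ = 1/1440.5 = 0.000694 and τ_data = 18/313.0 = 0.057508, so τ_n = 0.058202.
Rearranging for μ₀: μ₀ = (μ_n·τ_n − τ_data·x̄)/τ₀ = (543.4308·0.058202 − 0.057508·542.9) / 0.000694 = 0.407666/0.000694 ≈ 587.4.

μ₀ = 587.4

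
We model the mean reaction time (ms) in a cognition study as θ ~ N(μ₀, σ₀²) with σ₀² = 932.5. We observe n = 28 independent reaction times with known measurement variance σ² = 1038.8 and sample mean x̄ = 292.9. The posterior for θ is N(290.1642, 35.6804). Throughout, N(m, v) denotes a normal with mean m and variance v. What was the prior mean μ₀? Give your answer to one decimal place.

μ₀ = 221.4

The posterior mean is a precision-weighted average: μ_n = (τ₀μ₀ + τ_data·x̄)/(τ₀+τ_data), with τ₀=1/σ₀² and τ_data=n/σ².
Here τ₀ = 1/932.5 = 0.001072 and τ_data = 28/1038.8 = 0.026954, so τ_n = 0.028026.
Rearranging for μ₀: μ₀ = (μ_n·τ_n − τ_data·x̄)/τ₀ = (290.1642·0.028026 − 0.026954·292.9) / 0.001072 = 0.237315/0.001072 ≈ 221.4.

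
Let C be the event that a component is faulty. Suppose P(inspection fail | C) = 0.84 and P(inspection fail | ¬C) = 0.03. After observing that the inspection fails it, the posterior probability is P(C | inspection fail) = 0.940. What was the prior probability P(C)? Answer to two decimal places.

P(C) = 0.36

In odds form, posterior odds = prior odds × likelihood ratio, so prior odds = posterior odds ÷ LR.
Posterior odds = 0.940/(1−0.940) = 15.6667. LR = 0.84/0.03 = 28.0000.
Prior odds = 15.6667/28.0000 = 0.5595, so P(C) = 0.5595/(1+0.5595) ≈ 0.36.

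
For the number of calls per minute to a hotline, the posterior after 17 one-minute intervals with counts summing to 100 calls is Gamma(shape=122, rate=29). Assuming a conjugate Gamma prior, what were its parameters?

Gamma(shape=22, rate=12)

A Gamma(α, β) prior (rate parametrization) on a Poisson rate with n observations summing to S gives posterior Gamma(α+S, β+n).
So α = 122 − 100 = 22 and β = 29 − 17 = 12.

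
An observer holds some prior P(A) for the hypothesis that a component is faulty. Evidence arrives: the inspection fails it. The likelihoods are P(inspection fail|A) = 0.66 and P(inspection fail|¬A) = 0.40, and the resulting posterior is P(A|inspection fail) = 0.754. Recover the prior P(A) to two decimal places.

P(A) = 0.65

In odds form, posterior odds = prior odds × likelihood ratio, so prior odds = posterior odds ÷ LR.
Posterior odds = 0.754/(1−0.754) = 3.0650. LR = 0.66/0.40 = 1.6500.
Prior odds = 3.0650/1.6500 = 1.8576, so P(A) = 1.8576/(1+1.8576) ≈ 0.65.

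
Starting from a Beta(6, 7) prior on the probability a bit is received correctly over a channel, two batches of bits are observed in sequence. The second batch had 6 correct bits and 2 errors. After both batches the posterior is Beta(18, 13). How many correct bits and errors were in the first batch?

Because Beta–binomial updating is additive in the counts, the combined data contributed (α_post−α_prior, β_post−β_prior) successes and failures.
Total across both batches: 18−6=12 correct bits, 13−7=6 errors.
Subtract the second batch: 12−6=6 correct bits and 6−2=4 errors.

6 correct bits and 4 errors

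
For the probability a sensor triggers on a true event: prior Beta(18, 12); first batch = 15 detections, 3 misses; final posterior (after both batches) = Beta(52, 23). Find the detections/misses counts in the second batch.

Because Beta–binomial updating is additive in the counts, the combined data contributed (α_post−α_prior, β_post−β_prior) successes and failures.
Total across both batches: 52−18=34 detections, 23−12=11 misses.
Subtract the first batch: 34−15=19 detections and 11−3=8 misses.

19 detections and 8 misses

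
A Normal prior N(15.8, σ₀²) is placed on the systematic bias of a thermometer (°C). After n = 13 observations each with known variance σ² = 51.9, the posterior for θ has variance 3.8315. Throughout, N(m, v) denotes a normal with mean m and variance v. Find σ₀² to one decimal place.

σ₀² = 95.1

Posterior precision equals prior precision plus data precision: 1/σ_n² = 1/σ₀² + n/σ².
So 1/σ₀² = 1/3.8315 − 13/51.9 = 0.260994 − 0.250482 = 0.010512.
Hence σ₀² = 1/0.010512 ≈ 95.1.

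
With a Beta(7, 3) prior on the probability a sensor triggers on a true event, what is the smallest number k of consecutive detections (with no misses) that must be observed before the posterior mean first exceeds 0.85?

After k detections and 0 misses the posterior is Beta(7+k, 3), with mean (7+k)/(7+3+k).
Set (7+k)/(10+k) > 0.85 and solve: k > (0.85·10 − 7)/(1 − 0.85) = 10.000.
The smallest integer exceeding 10.000 is 11.

k = 11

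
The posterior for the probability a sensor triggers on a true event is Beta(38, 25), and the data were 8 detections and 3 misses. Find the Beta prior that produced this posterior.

Beta is conjugate to the binomial likelihood: posterior = Beta(α+s, β+f).
So α = 38 − 8 = 30 and β = 25 − 3 = 22.

Beta(30, 22)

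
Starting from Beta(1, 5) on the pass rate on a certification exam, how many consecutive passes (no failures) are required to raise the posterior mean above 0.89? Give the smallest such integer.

k = 40

After k passes and 0 failures the posterior is Beta(1+k, 5), with mean (1+k)/(1+5+k).
Set (1+k)/(6+k) > 0.89 and solve: k > (0.89·6 − 1)/(1 − 0.89) = 39.455.
The smallest integer exceeding 39.455 is 40, and checking k=40: (41)/(46) = 0.8913 > 0.89.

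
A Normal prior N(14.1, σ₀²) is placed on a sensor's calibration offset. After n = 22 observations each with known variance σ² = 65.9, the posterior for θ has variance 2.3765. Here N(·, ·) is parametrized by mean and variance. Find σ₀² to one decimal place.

σ₀² = 11.5

For the Normal–Normal model with known σ², precisions add: τ_n = τ₀ + n/σ².
So 1/σ₀² = 1/2.3765 − 22/65.9 = 0.420787 − 0.333839 = 0.086948.
Hence σ₀² = 1/0.086948 ≈ 11.5.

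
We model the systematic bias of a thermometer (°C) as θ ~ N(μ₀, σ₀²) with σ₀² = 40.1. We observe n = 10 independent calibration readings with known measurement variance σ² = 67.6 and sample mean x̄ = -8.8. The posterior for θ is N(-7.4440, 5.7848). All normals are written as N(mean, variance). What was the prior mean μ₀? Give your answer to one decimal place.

With known observation variance, the Normal–Normal posterior has precision τ_n = τ₀ + n/σ² and mean μ_n = (τ₀μ₀ + (n/σ²)x̄)/τ_n.
Here τ₀ = 1/40.1 = 0.024938 and τ_data = 10/67.6 = 0.147929, so τ_n = 0.172867.
Rearranging for μ₀: μ₀ = (μ_n·τ_n − τ_data·x̄)/τ₀ = (-7.4440·0.172867 − 0.147929·-8.8) / 0.024938 = 0.014953/0.024938 ≈ 0.6.

μ₀ = 0.6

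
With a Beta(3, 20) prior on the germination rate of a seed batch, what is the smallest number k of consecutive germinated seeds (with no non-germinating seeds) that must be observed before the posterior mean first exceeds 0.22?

k = 3

After k germinated seeds and 0 non-germinating seeds the posterior is Beta(3+k, 20), with mean (3+k)/(3+20+k).
Set (3+k)/(23+k) > 0.22 and solve: k > (0.22·23 − 3)/(1 − 0.22) = 2.641.
The smallest integer exceeding 2.641 is 3.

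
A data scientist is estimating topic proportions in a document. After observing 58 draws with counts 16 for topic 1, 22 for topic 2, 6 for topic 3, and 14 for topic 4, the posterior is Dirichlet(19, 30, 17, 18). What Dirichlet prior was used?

Dirichlet(3, 8, 11, 4)

For a Dirichlet(α) prior with multinomial counts c, the posterior is Dirichlet(α + c) componentwise.
Subtract each count from the matching posterior parameter: 19−16=3, 30−22=8, 17−6=11, 18−14=4.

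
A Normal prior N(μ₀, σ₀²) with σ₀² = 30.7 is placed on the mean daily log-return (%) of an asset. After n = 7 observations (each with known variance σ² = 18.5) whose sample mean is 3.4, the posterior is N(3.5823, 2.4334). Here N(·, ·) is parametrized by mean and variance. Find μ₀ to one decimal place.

The posterior mean is a precision-weighted average: μ_n = (τ₀μ₀ + τ_data·x̄)/(τ₀+τ_data), with τ₀=1/σ₀² and τ_data=n/σ².
Here τ₀ = 1/30.7 = 0.032573 and τ_data = 7/18.5 = 0.378378, so τ_n = 0.410951.
Rearranging for μ₀: μ₀ = (μ_n·τ_n − τ_data·x̄)/τ₀ = (3.5823·0.410951 − 0.378378·3.4) / 0.032573 = 0.185665/0.032573 ≈ 5.7.

μ₀ = 5.7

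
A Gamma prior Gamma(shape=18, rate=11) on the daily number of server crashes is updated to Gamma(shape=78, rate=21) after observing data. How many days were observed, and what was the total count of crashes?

n = 10 days with total 60 crashes

A Gamma(α, β) prior (rate parametrization) on a Poisson rate with n observations summing to S gives posterior Gamma(α+S, β+n).
Matching: Σxᵢ = 78 − 18 = 60 and n = 21 − 11 = 10.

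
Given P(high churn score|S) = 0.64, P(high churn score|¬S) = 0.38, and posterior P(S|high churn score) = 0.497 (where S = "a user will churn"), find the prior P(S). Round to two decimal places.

P(S) = 0.37

In odds form, posterior odds = prior odds × likelihood ratio, so prior odds = posterior odds ÷ LR.
Posterior odds = 0.497/(1−0.497) = 0.9881. LR = 0.64/0.38 = 1.6842.
Prior odds = 0.9881/1.6842 = 0.5867, so P(S) = 0.5867/(1+0.5867) ≈ 0.37.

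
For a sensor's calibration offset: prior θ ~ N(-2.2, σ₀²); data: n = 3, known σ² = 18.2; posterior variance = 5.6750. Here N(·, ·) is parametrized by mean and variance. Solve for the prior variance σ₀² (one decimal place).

σ₀² = 87.9

Posterior precision equals prior precision plus data precision: 1/σ_n² = 1/σ₀² + n/σ².
So 1/σ₀² = 1/5.6750 − 3/18.2 = 0.176211 − 0.164835 = 0.011376.
Hence σ₀² = 1/0.011376 ≈ 87.9.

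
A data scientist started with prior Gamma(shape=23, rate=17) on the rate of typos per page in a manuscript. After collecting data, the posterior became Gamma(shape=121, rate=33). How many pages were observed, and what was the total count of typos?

n = 16 pages with total 98 typos

A Gamma(α, β) prior (rate parametrization) on a Poisson rate with n observations summing to S gives posterior Gamma(α+S, β+n).
Matching: Σxᵢ = 121 − 23 = 98 and n = 33 − 17 = 16.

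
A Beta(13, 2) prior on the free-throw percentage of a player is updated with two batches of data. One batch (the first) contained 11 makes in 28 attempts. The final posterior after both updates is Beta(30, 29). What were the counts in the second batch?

6 makes and 10 misses

Because Beta–binomial updating is additive in the counts, the combined data contributed (α_post−α_prior, β_post−β_prior) successes and failures.
Total across both batches: 30−13=17 makes, 29−2=27 misses.
Subtract the first batch: 17−11=6 makes and 27−17=10 misses.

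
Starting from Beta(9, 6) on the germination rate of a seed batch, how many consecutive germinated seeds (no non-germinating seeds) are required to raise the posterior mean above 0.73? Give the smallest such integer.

k = 8

After k germinated seeds and 0 non-germinating seeds the posterior is Beta(9+k, 6), with mean (9+k)/(9+6+k).
Set (9+k)/(15+k) > 0.73 and solve: k > (0.73·15 − 9)/(1 − 0.73) = 7.222.
The smallest integer exceeding 7.222 is 8.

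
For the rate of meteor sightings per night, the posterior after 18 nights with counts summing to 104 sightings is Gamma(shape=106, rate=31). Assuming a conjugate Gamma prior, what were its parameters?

Gamma–Poisson conjugacy: posterior shape = α + Σxᵢ, posterior rate = β + n.
So α = 106 − 104 = 2 and β = 31 − 18 = 13.

Gamma(shape=2, rate=13)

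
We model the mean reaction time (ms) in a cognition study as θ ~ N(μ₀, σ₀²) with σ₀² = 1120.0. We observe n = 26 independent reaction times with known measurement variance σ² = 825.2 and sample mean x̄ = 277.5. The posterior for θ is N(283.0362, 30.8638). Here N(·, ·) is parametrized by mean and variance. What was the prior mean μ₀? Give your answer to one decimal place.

The posterior mean is a precision-weighted average: μ_n = (τ₀μ₀ + τ_data·x̄)/(τ₀+τ_data), with τ₀=1/σ₀² and τ_data=n/σ².
Here τ₀ = 1/1120.0 = 0.000893 and τ_data = 26/825.2 = 0.031508, so τ_n = 0.032401.
Rearranging for μ₀: μ₀ = (μ_n·τ_n − τ_data·x̄)/τ₀ = (283.0362·0.032401 − 0.031508·277.5) / 0.000893 = 0.427186/0.000893 ≈ 478.4.

μ₀ = 478.4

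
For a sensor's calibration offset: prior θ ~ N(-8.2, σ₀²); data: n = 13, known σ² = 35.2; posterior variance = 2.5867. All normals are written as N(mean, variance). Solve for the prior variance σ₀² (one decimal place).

σ₀² = 57.9

For the Normal–Normal model with known σ², precisions add: τ_n = τ₀ + n/σ².
So 1/σ₀² = 1/2.5867 − 13/35.2 = 0.386593 − 0.369318 = 0.017275.
Hence σ₀² = 1/0.017275 ≈ 57.9.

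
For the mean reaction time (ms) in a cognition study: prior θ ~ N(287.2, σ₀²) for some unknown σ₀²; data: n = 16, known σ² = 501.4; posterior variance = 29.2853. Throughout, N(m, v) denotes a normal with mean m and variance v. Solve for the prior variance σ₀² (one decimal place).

Posterior precision equals prior precision plus data precision: 1/σ_n² = 1/σ₀² + n/σ².
So 1/σ₀² = 1/29.2853 − 16/501.4 = 0.034147 − 0.031911 = 0.002236.
Hence σ₀² = 1/0.002236 ≈ 447.2.

σ₀² = 447.2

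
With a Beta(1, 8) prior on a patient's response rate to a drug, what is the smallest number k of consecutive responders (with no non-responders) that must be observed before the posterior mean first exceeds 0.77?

k = 26

After k responders and 0 non-responders the posterior is Beta(1+k, 8), with mean (1+k)/(1+8+k).
Set (1+k)/(9+k) > 0.77 and solve: k > (0.77·9 − 1)/(1 − 0.77) = 25.783.
The smallest integer exceeding 25.783 is 26.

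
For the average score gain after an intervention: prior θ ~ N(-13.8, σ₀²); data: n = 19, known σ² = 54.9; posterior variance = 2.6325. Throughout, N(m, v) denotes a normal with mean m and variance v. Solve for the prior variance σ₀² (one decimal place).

σ₀² = 29.6

Posterior precision equals prior precision plus data precision: 1/σ_n² = 1/σ₀² + n/σ².
So 1/σ₀² = 1/2.6325 − 19/54.9 = 0.379867 − 0.346084 = 0.033783.
Hence σ₀² = 1/0.033783 ≈ 29.6.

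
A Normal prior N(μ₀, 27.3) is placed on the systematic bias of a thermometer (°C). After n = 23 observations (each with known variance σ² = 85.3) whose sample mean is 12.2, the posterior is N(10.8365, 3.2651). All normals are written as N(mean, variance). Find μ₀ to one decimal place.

The posterior mean is a precision-weighted average: μ_n = (τ₀μ₀ + τ_data·x̄)/(τ₀+τ_data), with τ₀=1/σ₀² and τ_data=n/σ².
Here τ₀ = 1/27.3 = 0.036630 and τ_data = 23/85.3 = 0.269637, so τ_n = 0.306267.
Rearranging for μ₀: μ₀ = (μ_n·τ_n − τ_data·x̄)/τ₀ = (10.8365·0.306267 − 0.269637·12.2) / 0.036630 = 0.029291/0.036630 ≈ 0.8.

μ₀ = 0.8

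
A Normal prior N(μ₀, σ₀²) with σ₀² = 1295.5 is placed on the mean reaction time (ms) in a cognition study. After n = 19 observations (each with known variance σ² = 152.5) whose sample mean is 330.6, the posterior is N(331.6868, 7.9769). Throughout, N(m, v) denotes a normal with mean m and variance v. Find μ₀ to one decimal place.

The posterior mean is a precision-weighted average: μ_n = (τ₀μ₀ + τ_data·x̄)/(τ₀+τ_data), with τ₀=1/σ₀² and τ_data=n/σ².
Here τ₀ = 1/1295.5 = 0.000772 and τ_data = 19/152.5 = 0.124590, so τ_n = 0.125362.
Rearranging for μ₀: μ₀ = (μ_n·τ_n − τ_data·x̄)/τ₀ = (331.6868·0.125362 − 0.124590·330.6) / 0.000772 = 0.391467/0.000772 ≈ 507.1.

μ₀ = 507.1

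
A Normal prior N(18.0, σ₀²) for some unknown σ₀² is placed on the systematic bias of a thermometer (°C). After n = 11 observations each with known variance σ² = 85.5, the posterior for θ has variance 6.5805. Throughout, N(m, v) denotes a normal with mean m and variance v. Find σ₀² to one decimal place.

σ₀² = 42.9

Posterior precision equals prior precision plus data precision: 1/σ_n² = 1/σ₀² + n/σ².
So 1/σ₀² = 1/6.5805 − 11/85.5 = 0.151964 − 0.128655 = 0.023309.
Hence σ₀² = 1/0.023309 ≈ 42.9.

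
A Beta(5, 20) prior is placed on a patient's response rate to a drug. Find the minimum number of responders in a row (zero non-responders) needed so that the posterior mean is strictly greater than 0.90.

After k responders and 0 non-responders the posterior is Beta(5+k, 20), with mean (5+k)/(5+20+k).
Set (5+k)/(25+k) > 0.90 and solve: k > (0.90·25 − 5)/(1 − 0.90) = 175.000.
The smallest integer exceeding 175.000 is 176.

k = 176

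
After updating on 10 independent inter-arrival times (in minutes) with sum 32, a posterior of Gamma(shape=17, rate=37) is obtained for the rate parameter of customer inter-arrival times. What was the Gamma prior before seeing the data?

Gamma(shape=7, rate=5)

Gamma–exponential conjugacy: posterior shape = α + n, posterior rate = β + Σtᵢ.
So α = 17 − 10 = 7 and β = 37 − 32 = 5.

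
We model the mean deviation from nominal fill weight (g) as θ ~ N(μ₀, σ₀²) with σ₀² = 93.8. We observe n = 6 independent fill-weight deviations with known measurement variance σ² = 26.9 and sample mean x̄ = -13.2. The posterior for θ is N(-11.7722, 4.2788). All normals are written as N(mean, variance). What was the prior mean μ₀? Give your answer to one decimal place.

μ₀ = 18.1

With known observation variance, the Normal–Normal posterior has precision τ_n = τ₀ + n/σ² and mean μ_n = (τ₀μ₀ + (n/σ²)x̄)/τ_n.
Here τ₀ = 1/93.8 = 0.010661 and τ_data = 6/26.9 = 0.223048, so τ_n = 0.233709.
Rearranging for μ₀: μ₀ = (μ_n·τ_n − τ_data·x̄)/τ₀ = (-11.7722·0.233709 − 0.223048·-13.2) / 0.010661 = 0.192965/0.010661 ≈ 18.1.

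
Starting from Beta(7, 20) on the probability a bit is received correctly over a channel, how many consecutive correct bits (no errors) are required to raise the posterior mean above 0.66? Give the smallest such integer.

k = 32

After k correct bits and 0 errors the posterior is Beta(7+k, 20), with mean (7+k)/(7+20+k).
Set (7+k)/(27+k) > 0.66 and solve: k > (0.66·27 − 7)/(1 − 0.66) = 31.824.
The smallest integer exceeding 31.824 is 32, and checking k=32: (39)/(59) = 0.6610 > 0.66.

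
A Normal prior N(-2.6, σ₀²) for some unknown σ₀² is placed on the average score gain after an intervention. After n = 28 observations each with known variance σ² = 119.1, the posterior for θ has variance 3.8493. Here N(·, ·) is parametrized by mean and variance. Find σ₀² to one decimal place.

Posterior precision equals prior precision plus data precision: 1/σ_n² = 1/σ₀² + n/σ².
So 1/σ₀² = 1/3.8493 − 28/119.1 = 0.259787 − 0.235097 = 0.024690.
Hence σ₀² = 1/0.024690 ≈ 40.5.

σ₀² = 40.5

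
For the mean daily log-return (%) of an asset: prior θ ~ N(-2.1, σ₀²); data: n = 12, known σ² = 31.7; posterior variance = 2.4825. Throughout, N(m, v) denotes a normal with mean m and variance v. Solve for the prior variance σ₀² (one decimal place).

For the Normal–Normal model with known σ², precisions add: τ_n = τ₀ + n/σ².
So 1/σ₀² = 1/2.4825 − 12/31.7 = 0.402820 − 0.378549 = 0.024271.
Hence σ₀² = 1/0.024271 ≈ 41.2.

σ₀² = 41.2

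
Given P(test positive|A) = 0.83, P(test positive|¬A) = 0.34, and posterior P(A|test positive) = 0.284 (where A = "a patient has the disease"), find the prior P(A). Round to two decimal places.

P(A) = 0.14

Bayes' rule in odds form gives O(A|E) = O(A)·[P(E|A)/P(E|¬A)], hence O(A) = O(A|E)/LR.
Posterior odds = 0.284/(1−0.284) = 0.3966. LR = 0.83/0.34 = 2.4412.
Prior odds = 0.3966/2.4412 = 0.1625, so P(A) = 0.1625/(1+0.1625) ≈ 0.14.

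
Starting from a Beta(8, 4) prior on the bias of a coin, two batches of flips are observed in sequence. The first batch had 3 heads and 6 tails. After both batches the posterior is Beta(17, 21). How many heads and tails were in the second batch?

6 heads and 11 tails

Sequential conjugate updates are equivalent to a single update on the pooled data, so total successes = posterior α − prior α and total failures = posterior β − prior β.
Total across both batches: 17−8=9 heads, 21−4=17 tails.
Subtract the first batch: 9−3=6 heads and 17−6=11 tails.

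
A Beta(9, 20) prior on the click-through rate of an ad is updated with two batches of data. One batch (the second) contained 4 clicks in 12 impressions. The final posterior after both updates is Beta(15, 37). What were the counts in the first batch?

2 clicks and 9 non-clicks

Sequential conjugate updates are equivalent to a single update on the pooled data, so total successes = posterior α − prior α and total failures = posterior β − prior β.
Total across both batches: 15−9=6 clicks, 37−20=17 non-clicks.
Subtract the second batch: 6−4=2 clicks and 17−8=9 non-clicks.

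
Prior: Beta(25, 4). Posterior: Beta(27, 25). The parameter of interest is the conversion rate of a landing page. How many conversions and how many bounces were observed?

2 conversions and 21 bounces

Beta is conjugate to the binomial likelihood: posterior = Beta(α+s, β+f).
Match parameters: s=27−25=2, f=25−4=21.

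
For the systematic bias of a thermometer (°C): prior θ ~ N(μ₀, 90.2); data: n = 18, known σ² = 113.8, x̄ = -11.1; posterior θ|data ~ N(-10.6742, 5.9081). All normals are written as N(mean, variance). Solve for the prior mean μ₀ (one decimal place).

μ₀ = -4.6

The posterior mean is a precision-weighted average: μ_n = (τ₀μ₀ + τ_data·x̄)/(τ₀+τ_data), with τ₀=1/σ₀² and τ_data=n/σ².
Here τ₀ = 1/90.2 = 0.011086 and τ_data = 18/113.8 = 0.158172, so τ_n = 0.169258.
Rearranging for μ₀: μ₀ = (μ_n·τ_n − τ_data·x̄)/τ₀ = (-10.6742·0.169258 − 0.158172·-11.1) / 0.011086 = -0.050985/0.011086 ≈ -4.6.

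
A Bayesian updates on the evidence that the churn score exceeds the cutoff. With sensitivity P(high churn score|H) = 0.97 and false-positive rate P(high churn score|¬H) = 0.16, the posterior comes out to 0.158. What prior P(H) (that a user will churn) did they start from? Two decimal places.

Bayes' rule in odds form gives O(H|E) = O(H)·[P(E|H)/P(E|¬H)], hence O(H) = O(H|E)/LR.
Posterior odds = 0.158/(1−0.158) = 0.1876. LR = 0.97/0.16 = 6.0625.
Prior odds = 0.1876/6.0625 = 0.0309, so P(H) = 0.0309/(1+0.0309) ≈ 0.03.

P(H) = 0.03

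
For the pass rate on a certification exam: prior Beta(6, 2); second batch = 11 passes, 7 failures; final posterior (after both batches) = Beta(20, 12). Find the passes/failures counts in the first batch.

Sequential conjugate updates are equivalent to a single update on the pooled data, so total successes = posterior α − prior α and total failures = posterior β − prior β.
Total across both batches: 20−6=14 passes, 12−2=10 failures.
Subtract the second batch: 14−11=3 passes and 10−7=3 failures.

3 passes and 3 failures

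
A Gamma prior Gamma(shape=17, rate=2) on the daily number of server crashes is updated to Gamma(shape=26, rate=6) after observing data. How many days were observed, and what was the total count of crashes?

A Gamma(α, β) prior (rate parametrization) on a Poisson rate with n observations summing to S gives posterior Gamma(α+S, β+n).
Matching: Σxᵢ = 26 − 17 = 9 and n = 6 − 2 = 4.

n = 4 days with total 9 crashes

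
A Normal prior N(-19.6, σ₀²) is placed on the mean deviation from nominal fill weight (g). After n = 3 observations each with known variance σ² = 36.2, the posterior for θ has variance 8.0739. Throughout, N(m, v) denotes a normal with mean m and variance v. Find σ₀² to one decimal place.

Posterior precision equals prior precision plus data precision: 1/σ_n² = 1/σ₀² + n/σ².
So 1/σ₀² = 1/8.0739 − 3/36.2 = 0.123856 − 0.082873 = 0.040983.
Hence σ₀² = 1/0.040983 ≈ 24.4.

σ₀² = 24.4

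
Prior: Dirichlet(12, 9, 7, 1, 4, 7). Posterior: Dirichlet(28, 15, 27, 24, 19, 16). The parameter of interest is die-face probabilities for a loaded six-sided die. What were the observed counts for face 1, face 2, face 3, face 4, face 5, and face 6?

For a Dirichlet(α) prior with multinomial counts c, the posterior is Dirichlet(α + c) componentwise.
Counts are posterior − prior componentwise: 28−12=16, 15−9=6, 27−7=20, 24−1=23, 19−4=15, 16−7=9.

counts (16, 6, 20, 23, 15, 9)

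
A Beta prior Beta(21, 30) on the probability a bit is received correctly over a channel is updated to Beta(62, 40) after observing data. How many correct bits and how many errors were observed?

Beta is conjugate to the binomial likelihood: posterior = Beta(α+s, β+f).
Match parameters: s=62−21=41, f=40−30=10.

41 correct bits and 10 errors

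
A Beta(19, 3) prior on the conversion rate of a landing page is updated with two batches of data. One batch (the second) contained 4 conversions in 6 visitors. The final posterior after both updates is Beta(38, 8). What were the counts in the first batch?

15 conversions and 3 bounces

Sequential conjugate updates are equivalent to a single update on the pooled data, so total successes = posterior α − prior α and total failures = posterior β − prior β.
Total across both batches: 38−19=19 conversions, 8−3=5 bounces.
Subtract the second batch: 19−4=15 conversions and 5−2=3 bounces.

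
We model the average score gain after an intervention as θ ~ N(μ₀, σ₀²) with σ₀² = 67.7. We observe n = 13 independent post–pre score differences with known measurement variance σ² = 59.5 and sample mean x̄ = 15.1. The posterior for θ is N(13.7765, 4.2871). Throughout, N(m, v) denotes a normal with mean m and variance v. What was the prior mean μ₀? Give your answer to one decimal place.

μ₀ = -5.8

With known observation variance, the Normal–Normal posterior has precision τ_n = τ₀ + n/σ² and mean μ_n = (τ₀μ₀ + (n/σ²)x̄)/τ_n.
Here τ₀ = 1/67.7 = 0.014771 and τ_data = 13/59.5 = 0.218487, so τ_n = 0.233258.
Rearranging for μ₀: μ₀ = (μ_n·τ_n − τ_data·x̄)/τ₀ = (13.7765·0.233258 − 0.218487·15.1) / 0.014771 = -0.085675/0.014771 ≈ -5.8.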